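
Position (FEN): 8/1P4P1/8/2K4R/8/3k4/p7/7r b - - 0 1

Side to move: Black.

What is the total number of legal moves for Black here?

Black to move; king on d3.
In check: no.
Legal moves: Ke4, Ke3, Kc3, Ke2, Kd2, Kc2, Rxh5+, Rh4, Rh3, Rh2, Rg1, Rf1, Re1, Rd1, Rc1+, Rb1, Ra1, a1=Q, a1=R, a1=B, a1=N.
Count: 21.

21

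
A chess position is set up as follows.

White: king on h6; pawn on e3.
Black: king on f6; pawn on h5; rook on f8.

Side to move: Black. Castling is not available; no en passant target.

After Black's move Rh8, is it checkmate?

yes

After Rh8: white king on h6; in check: yes, from the black rook on h8.
King squares — g5: attacked by Kf6; h5: attacked by Rh8; g6: attacked by Kf6; g7: attacked by Kf6; h7: attacked by Rh8.
White has no legal moves → checkmate.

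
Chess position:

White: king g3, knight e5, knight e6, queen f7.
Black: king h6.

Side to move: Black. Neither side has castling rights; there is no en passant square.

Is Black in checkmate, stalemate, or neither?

Black to move; black king on h6.
In check: no.
King squares — g5: attacked by Ne6; h5: attacked by Qf7; g6: attacked by Ne5; g7: attacked by Ne6; h7: attacked by Qf7.
Legal moves for Black: none.
Not in check and no legal moves → stalemate.

stalemate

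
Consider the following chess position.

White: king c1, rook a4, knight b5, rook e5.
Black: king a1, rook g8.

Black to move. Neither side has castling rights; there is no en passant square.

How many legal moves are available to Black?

Black to move; king on a1.
In check: yes, from the white rook on a4.
Legal moves: none.
Count: 0.

0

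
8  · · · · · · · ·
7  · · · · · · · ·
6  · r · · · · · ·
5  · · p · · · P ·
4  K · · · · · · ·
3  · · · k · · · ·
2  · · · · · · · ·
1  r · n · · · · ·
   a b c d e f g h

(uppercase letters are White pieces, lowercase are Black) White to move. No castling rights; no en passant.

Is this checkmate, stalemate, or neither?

checkmate

White to move; white king on a4.
In check: yes, from the black rook on a1.
King squares — a3: attacked by Ra1; b3: attacked by Nc1; b4: attacked by Pc5; a5: attacked by Ra1; b5: attacked by Rb6.
Legal moves for White: none.
In check with no legal moves → checkmate.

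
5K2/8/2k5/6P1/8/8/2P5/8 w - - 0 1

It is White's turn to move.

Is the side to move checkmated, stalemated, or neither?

White to move; white king on f8.
In check: no.
Legal moves for White: Kg8, Ke8, Kg7, Kf7, Ke7, g6, c3, c4.
White has 8 legal moves and is not in check → neither.

neither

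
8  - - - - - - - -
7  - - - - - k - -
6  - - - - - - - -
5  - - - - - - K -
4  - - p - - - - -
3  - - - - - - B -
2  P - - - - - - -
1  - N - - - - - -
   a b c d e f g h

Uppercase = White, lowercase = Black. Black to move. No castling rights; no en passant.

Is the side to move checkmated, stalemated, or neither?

Black to move; black king on f7.
In check: no.
Legal moves for Black: Kg8, Kf8, Ke8, Kg7, Ke7, Ke6, c3.
Black has 7 legal moves and is not in check → neither.

neither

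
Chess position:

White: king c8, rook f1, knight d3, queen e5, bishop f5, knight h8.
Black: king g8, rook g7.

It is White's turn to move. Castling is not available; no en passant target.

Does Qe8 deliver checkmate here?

After Qe8: black king on g8; in check: yes, from the white queen on e8.
King squares — f7: attacked by Qe8; g7: own rook; h7: attacked by Bf5; f8: attacked by Qe8; h8: attacked by Qe8.
Black has no legal moves → checkmate.

yes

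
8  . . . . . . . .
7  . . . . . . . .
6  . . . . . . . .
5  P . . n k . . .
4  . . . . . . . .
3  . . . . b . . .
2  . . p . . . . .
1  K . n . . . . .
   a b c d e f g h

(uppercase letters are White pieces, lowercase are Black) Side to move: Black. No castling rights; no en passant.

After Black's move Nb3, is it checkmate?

no

After Nb3: white king on a1; in check: yes, from the black knight on b3.
White has 2 legal replies: Kb2, Ka2.
In check but a legal move exists → not checkmate.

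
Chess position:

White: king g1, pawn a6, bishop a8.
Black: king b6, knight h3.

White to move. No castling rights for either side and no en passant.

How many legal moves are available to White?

4

White to move; king on g1.
In check: yes, from the black knight on h3.
Legal moves: Kh2, Kg2, Kh1, Kf1.
Count: 4.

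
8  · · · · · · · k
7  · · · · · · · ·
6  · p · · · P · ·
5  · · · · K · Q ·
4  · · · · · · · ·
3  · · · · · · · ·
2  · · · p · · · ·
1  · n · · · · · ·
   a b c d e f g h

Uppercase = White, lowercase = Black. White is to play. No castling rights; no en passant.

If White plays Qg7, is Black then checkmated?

yes

After Qg7: black king on h8; in check: yes, from the white queen on g7.
King squares — g7: attacked by Pf6; h7: attacked by Qg7; g8: attacked by Qg7.
Black has no legal moves → checkmate.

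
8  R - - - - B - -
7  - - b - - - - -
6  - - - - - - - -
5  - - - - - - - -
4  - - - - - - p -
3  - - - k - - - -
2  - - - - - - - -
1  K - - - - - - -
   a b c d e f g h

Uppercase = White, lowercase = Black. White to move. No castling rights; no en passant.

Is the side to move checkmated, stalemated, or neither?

neither

White to move; white king on a1.
In check: no.
Legal moves for White include: Bg7, Be7, Bh6, Bd6, Bc5, Bb4, Ba3, Re8, Rd8+, Rc8, Rb8, Ra7, Ra6, Ra5, Ra4, Ra3+, Ra2, Kb2, ... (list truncated; more exist).
White has legal moves and is not in check → neither.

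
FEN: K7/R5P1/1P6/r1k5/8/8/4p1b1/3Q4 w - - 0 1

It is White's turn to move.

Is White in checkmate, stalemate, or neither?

neither

White to move; white king on a8.
In check: yes, from the black bishop on g2.
Legal moves for White: Kb8, Qd5+, b7.
White is in check but has 3 legal moves → neither.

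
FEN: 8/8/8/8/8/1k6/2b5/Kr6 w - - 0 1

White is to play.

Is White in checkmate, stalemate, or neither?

White to move; white king on a1.
In check: yes, from the black rook on b1.
King squares — b1: attacked by Bc2; a2: attacked by Kb3; b2: attacked by Rb1.
Legal moves for White: none.
In check with no legal moves → checkmate.

checkmate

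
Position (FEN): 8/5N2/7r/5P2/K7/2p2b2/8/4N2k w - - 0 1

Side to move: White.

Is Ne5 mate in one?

After Ne5: black king on h1; in check: no.
Black is not in check, so this cannot be checkmate.

no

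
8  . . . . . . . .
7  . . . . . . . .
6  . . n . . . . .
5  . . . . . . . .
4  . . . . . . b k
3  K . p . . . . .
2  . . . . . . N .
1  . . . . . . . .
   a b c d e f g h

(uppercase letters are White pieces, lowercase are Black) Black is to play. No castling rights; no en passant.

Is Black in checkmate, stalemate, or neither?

Black to move; black king on h4.
In check: yes, from the white knight on g2.
King squares — g3: available; h3: available; g4: own bishop; g5: available; h5: available.
Legal moves for Black: Kh5, Kg5, Kh3, Kg3.
Black is in check but has 4 legal moves → neither.

neither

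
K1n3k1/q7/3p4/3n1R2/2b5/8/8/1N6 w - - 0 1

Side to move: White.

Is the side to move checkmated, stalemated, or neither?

checkmate

White to move; white king on a8.
In check: yes, from the black queen on a7.
King squares — a7: attacked by Nc8; b7: attacked by Qa7; b8: attacked by Qa7.
Legal moves for White: none.
In check with no legal moves → checkmate.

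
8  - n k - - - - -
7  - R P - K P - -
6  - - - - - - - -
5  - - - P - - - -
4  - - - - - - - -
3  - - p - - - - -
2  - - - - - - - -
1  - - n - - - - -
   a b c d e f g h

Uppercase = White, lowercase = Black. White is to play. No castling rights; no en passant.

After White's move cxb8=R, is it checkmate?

After cxb8=R: black king on c8; in check: yes, from the white rook on b8.
King squares — b7: attacked by Rb8; c7: attacked by Rb7; d7: attacked by Rb7; b8: attacked by Rb7; d8: attacked by Ke7.
Black has no legal moves → checkmate.

yes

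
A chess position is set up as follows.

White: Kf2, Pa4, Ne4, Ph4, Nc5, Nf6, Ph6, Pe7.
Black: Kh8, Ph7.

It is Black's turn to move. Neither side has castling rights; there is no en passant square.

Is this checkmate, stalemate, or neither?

Black to move; black king on h8.
In check: no.
King squares — g7: attacked by Ph6; h7: own pawn; g8: attacked by Nf6.
Legal moves for Black: none.
Not in check and no legal moves → stalemate.

stalemate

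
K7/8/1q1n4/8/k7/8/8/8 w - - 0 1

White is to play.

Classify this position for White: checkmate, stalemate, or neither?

White to move; white king on a8.
In check: no.
King squares — a7: attacked by Qb6; b7: attacked by Qb6; b8: attacked by Qb6.
Legal moves for White: none.
Not in check and no legal moves → stalemate.

stalemate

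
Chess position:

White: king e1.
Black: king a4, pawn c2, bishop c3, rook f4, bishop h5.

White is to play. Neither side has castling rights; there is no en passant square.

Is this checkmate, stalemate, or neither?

checkmate

White to move; white king on e1.
In check: yes, from the black bishop on c3.
King squares — d1: attacked by Pc2; f1: attacked by Rf4; d2: attacked by Bc3; e2: attacked by Bh5; f2: attacked by Rf4.
Legal moves for White: none.
In check with no legal moves → checkmate.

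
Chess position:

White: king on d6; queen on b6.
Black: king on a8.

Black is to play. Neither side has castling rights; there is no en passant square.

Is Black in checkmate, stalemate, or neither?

stalemate

Black to move; black king on a8.
In check: no.
King squares — a7: attacked by Qb6; b7: attacked by Qb6; b8: attacked by Qb6.
Legal moves for Black: none.
Not in check and no legal moves → stalemate.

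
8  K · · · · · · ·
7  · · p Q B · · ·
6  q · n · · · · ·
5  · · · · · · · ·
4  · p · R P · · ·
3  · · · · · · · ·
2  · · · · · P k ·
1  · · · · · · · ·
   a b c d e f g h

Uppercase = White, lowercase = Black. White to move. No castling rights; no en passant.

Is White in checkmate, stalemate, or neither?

checkmate

White to move; white king on a8.
In check: yes, from the black queen on a6.
King squares — a7: attacked by Qa6; b7: attacked by Qa6; b8: attacked by Nc6.
Legal moves for White: none.
In check with no legal moves → checkmate.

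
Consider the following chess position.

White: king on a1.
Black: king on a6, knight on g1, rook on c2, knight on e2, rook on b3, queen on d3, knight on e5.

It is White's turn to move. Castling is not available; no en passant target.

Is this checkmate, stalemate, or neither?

White to move; white king on a1.
In check: no.
King squares — b1: attacked by Rb3; a2: attacked by Rc2; b2: attacked by Rc2.
Legal moves for White: none.
Not in check and no legal moves → stalemate.

stalemate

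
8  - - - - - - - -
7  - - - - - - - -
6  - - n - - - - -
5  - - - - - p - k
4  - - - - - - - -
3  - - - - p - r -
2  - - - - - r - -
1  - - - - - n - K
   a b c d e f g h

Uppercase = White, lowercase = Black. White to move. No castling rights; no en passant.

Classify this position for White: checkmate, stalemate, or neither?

stalemate

White to move; white king on h1.
In check: no.
King squares — g1: attacked by Rg3; g2: attacked by Rf2; h2: attacked by Nf1.
Legal moves for White: none.
Not in check and no legal moves → stalemate.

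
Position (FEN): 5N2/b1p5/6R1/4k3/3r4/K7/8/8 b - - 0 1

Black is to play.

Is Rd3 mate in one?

no

After Rd3: white king on a3; in check: yes, from the black rook on d3.
White has 4 legal replies: Kb4, Ka4, Kb2, Ka2.
In check but a legal move exists → not checkmate.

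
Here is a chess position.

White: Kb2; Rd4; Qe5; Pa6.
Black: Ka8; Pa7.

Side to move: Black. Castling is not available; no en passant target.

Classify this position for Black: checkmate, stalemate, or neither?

Black to move; black king on a8.
In check: no.
King squares — a7: own pawn; b7: attacked by Pa6; b8: attacked by Qe5.
Legal moves for Black: none.
Not in check and no legal moves → stalemate.

stalemate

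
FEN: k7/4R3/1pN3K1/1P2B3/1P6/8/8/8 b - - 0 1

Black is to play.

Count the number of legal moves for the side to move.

Black to move; king on a8.
In check: no.
Legal moves: none.
Count: 0.

0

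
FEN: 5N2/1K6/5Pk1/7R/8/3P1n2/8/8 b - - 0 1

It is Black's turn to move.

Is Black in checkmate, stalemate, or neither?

Black to move; black king on g6.
In check: yes, from the white knight on f8.
King squares — f5: attacked by Rh5; g5: attacked by Rh5; h5: available; f6: available; h6: attacked by Rh5; f7: available; g7: attacked by Pf6; h7: attacked by Rh5.
Legal moves for Black: Kf7, Kxf6, Kxh5.
Black is in check but has 3 legal moves → neither.

neither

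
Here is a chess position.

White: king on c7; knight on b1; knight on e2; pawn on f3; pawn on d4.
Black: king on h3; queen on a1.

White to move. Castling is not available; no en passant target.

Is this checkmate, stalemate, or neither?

White to move; white king on c7.
In check: no.
Legal moves for White: Kd8, Kc8, Kb8, Kd7, Kb7, Kd6, Kc6, Kb6, Nf4+, Ng3, Nec3, Ng1+, Nc1, Nbc3, Na3, Nd2, d5, f4.
White has 18 legal moves and is not in check → neither.

neither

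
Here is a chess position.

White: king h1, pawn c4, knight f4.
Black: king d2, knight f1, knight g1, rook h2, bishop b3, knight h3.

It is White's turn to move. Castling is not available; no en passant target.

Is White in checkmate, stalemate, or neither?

checkmate

White to move; white king on h1.
In check: yes, from the black rook on h2.
King squares — g1: attacked by Nh3; g2: attacked by Rh2; h2: attacked by Nf1.
Legal moves for White: none.
In check with no legal moves → checkmate.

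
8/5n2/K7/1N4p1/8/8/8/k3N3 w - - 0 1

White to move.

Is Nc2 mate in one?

no

After Nc2: black king on a1; in check: yes, from the white knight on c2.
Black has 3 legal replies: Kb2, Ka2, Kb1.
In check but a legal move exists → not checkmate.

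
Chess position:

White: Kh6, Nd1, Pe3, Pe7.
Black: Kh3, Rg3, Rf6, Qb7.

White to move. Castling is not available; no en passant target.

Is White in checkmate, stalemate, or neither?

White to move; white king on h6.
In check: yes, from the black rook on f6.
Legal moves for White: Kh7, Kh5.
White is in check but has 2 legal moves → neither.

neither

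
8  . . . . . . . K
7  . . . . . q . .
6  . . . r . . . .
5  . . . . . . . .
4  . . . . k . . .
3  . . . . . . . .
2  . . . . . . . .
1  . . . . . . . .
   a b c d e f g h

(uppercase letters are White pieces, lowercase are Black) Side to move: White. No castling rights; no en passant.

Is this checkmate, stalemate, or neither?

White to move; white king on h8.
In check: no.
King squares — g7: attacked by Qf7; h7: attacked by Qf7; g8: attacked by Qf7.
Legal moves for White: none.
Not in check and no legal moves → stalemate.

stalemate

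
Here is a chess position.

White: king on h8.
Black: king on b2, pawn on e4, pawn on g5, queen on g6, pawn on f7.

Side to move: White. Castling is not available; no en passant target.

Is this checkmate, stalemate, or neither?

stalemate

White to move; white king on h8.
In check: no.
King squares — g7: attacked by Qg6; h7: attacked by Qg6; g8: attacked by Qg6.
Legal moves for White: none.
Not in check and no legal moves → stalemate.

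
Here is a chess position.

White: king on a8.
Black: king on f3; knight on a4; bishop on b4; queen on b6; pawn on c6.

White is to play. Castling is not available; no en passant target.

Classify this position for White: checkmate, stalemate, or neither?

White to move; white king on a8.
In check: no.
King squares — a7: attacked by Qb6; b7: attacked by Qb6; b8: attacked by Qb6.
Legal moves for White: none.
Not in check and no legal moves → stalemate.

stalemate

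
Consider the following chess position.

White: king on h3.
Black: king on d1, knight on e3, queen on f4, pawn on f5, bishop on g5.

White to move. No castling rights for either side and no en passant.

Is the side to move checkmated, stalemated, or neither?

stalemate

White to move; white king on h3.
In check: no.
King squares — g2: attacked by Ne3; h2: attacked by Qf4; g3: attacked by Qf4; g4: attacked by Ne3; h4: attacked by Qf4.
Legal moves for White: none.
Not in check and no legal moves → stalemate.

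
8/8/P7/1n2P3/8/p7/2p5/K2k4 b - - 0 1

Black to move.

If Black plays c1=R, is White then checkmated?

no

After c1=R: white king on a1; in check: yes, from the black rook on c1.
White has 1 legal reply: Ka2.
In check but a legal move exists → not checkmate.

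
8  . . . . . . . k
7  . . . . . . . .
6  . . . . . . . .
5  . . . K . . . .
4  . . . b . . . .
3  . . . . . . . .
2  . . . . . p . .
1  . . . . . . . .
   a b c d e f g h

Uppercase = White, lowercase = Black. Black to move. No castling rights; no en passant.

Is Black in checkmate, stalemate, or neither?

neither

Black to move; black king on h8.
In check: no.
Legal moves for Black: Kg8, Kh7, Kg7, Bg7, Ba7, Bf6, Bb6, Be5, Bc5, Be3, Bc3, Bb2, Ba1, f1=Q, f1=R, f1=B, f1=N.
Black has 17 legal moves and is not in check → neither.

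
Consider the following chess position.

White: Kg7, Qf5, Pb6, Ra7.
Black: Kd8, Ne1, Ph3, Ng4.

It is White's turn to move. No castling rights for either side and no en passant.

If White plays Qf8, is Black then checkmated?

yes

After Qf8: black king on d8; in check: yes, from the white queen on f8.
King squares — c7: attacked by Pb6; d7: attacked by Ra7; e7: attacked by Ra7; c8: attacked by Qf8; e8: attacked by Qf8.
Black has no legal moves → checkmate.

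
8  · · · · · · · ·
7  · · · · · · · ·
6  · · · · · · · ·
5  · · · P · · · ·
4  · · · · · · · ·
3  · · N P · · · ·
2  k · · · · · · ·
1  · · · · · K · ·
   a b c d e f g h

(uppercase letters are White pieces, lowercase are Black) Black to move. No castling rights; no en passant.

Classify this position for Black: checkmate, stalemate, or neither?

Black to move; black king on a2.
In check: yes, from the white knight on c3.
Legal moves for Black: Kb3, Ka3, Kb2, Ka1.
Black is in check but has 4 legal moves → neither.

neither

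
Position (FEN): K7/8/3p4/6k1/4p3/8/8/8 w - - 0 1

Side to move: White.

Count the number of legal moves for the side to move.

White to move; king on a8.
In check: no.
Legal moves: Kb8, Kb7, Ka7.
Count: 3.

3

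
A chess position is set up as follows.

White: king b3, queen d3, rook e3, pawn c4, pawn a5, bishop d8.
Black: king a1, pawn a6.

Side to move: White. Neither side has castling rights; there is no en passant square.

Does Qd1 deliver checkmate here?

After Qd1: black king on a1; in check: yes, from the white queen on d1.
King squares — b1: attacked by Qd1; a2: attacked by Kb3; b2: attacked by Kb3.
Black has no legal moves → checkmate.

yes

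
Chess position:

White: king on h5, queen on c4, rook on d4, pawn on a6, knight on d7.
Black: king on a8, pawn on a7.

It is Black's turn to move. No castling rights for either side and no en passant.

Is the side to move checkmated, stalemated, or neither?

Black to move; black king on a8.
In check: no.
King squares — a7: own pawn; b7: attacked by Pa6; b8: attacked by Nd7.
Legal moves for Black: none.
Not in check and no legal moves → stalemate.

stalemate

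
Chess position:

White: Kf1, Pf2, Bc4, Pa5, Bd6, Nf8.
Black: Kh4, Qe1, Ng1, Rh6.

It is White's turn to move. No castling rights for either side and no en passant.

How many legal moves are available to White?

2

White to move; king on f1.
In check: yes, from the black queen on e1.
Legal moves: Kg2, Kxe1.
Count: 2.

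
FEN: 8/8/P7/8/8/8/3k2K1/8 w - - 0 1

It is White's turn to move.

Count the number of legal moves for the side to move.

9

White to move; king on g2.
In check: no.
Legal moves: Kh3, Kg3, Kf3, Kh2, Kf2, Kh1, Kg1, Kf1, a7.
Count: 9.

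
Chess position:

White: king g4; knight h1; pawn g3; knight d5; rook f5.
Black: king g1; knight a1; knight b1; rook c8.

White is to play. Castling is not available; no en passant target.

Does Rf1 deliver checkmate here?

After Rf1: black king on g1; in check: yes, from the white rook on f1.
Black has 3 legal replies: Kh2, Kg2, Kxf1.
In check but a legal move exists → not checkmate.

no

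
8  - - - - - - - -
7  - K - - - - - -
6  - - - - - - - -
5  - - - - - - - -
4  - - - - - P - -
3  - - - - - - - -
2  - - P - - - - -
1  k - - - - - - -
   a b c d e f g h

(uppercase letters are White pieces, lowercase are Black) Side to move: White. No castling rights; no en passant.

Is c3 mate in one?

no

After c3: black king on a1; in check: no.
Black is not in check, so this cannot be checkmate.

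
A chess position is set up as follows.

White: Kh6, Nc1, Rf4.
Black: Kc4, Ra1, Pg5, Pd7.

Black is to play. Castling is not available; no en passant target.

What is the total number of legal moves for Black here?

Black to move; king on c4.
In check: yes, from the white rook on f4.
Legal moves: Kd5, Kc5, Kb5, Kc3, gxf4.
Count: 5.

5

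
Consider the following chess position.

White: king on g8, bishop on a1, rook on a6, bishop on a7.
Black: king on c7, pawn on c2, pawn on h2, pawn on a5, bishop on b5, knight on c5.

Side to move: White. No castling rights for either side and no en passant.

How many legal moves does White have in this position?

23

White to move; king on g8.
In check: no.
Legal moves: Kh8, Kf8, Kh7, Kg7, Kf7, Bb8+, Bb6+, Bxc5, Rh6, Rg6, Rf6, Re6, Rd6, Rc6+, Rb6, Rxa5, Bh8, Bg7, Bf6, Be5+, Bd4, Bc3, Bb2.
Count: 23.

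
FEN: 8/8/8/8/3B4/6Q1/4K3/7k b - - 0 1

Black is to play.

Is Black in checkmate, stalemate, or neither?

stalemate

Black to move; black king on h1.
In check: no.
King squares — g1: attacked by Qg3; g2: attacked by Qg3; h2: attacked by Qg3.
Legal moves for Black: none.
Not in check and no legal moves → stalemate.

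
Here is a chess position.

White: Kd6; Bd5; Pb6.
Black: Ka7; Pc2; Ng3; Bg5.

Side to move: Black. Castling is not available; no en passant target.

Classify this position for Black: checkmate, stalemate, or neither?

neither

Black to move; black king on a7.
In check: yes, from the white pawn on b6.
King squares — a6: available; b6: available; b7: attacked by Bd5; a8: attacked by Bd5; b8: available.
Legal moves for Black: Kb8, Kxb6, Ka6.
Black is in check but has 3 legal moves → neither.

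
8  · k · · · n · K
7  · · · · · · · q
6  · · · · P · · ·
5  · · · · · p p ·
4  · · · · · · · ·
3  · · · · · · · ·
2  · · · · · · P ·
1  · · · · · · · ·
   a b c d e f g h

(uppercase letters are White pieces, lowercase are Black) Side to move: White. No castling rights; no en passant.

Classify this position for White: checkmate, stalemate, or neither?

checkmate

White to move; white king on h8.
In check: yes, from the black queen on h7.
King squares — g7: attacked by Qh7; h7: attacked by Nf8; g8: attacked by Qh7.
Legal moves for White: none.
In check with no legal moves → checkmate.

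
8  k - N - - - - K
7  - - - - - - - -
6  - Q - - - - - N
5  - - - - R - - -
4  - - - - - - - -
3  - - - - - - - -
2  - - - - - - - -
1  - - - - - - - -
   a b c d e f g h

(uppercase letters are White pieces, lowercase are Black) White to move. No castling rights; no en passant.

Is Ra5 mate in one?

After Ra5: black king on a8; in check: yes, from the white rook on a5.
King squares — a7: attacked by Ra5; b7: attacked by Qb6; b8: attacked by Qb6.
Black has no legal moves → checkmate.

yes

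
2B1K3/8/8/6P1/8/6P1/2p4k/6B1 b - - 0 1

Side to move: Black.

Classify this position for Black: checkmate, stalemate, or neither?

neither

Black to move; black king on h2.
In check: yes, from the white bishop on g1.
King squares — g1: available; h1: available; g2: available; g3: available; h3: attacked by Bc8.
Legal moves for Black: Kxg3, Kg2, Kh1, Kxg1.
Black is in check but has 4 legal moves → neither.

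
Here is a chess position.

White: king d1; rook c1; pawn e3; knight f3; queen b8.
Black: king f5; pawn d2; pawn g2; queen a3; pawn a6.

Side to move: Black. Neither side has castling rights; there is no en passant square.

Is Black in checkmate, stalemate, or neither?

neither

Black to move; black king on f5.
In check: no.
Legal moves for Black include: Kg6, Kf6, Ke6, Kg4, Ke4, Qf8, Qe7, Qd6, Qc5, Qa5, Qb4, Qa4+, Qxe3, Qd3, Qc3, Qb3+, Qb2, Qa2, ... (list truncated; more exist).
Black has legal moves and is not in check → neither.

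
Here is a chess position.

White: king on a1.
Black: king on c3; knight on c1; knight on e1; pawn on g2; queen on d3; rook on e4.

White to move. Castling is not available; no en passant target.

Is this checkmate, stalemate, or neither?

stalemate

White to move; white king on a1.
In check: no.
King squares — b1: attacked by Qd3; a2: attacked by Nc1; b2: attacked by Kc3.
Legal moves for White: none.
Not in check and no legal moves → stalemate.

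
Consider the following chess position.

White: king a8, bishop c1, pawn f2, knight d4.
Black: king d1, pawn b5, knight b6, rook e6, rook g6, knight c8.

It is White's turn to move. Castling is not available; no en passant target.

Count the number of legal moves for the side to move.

2

White to move; king on a8.
In check: yes, from the black knight on b6.
Legal moves: Kb8, Kb7.
Count: 2.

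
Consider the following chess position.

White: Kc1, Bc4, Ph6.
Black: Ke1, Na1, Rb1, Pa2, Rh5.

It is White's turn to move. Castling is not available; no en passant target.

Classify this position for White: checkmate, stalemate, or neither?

checkmate

White to move; white king on c1.
In check: yes, from the black rook on b1.
King squares — b1: attacked by Pa2; d1: attacked by Rb1; b2: attacked by Rb1; c2: attacked by Na1; d2: attacked by Ke1.
Legal moves for White: none.
In check with no legal moves → checkmate.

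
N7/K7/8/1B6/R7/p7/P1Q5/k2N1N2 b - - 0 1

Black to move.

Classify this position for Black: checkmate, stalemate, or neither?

Black to move; black king on a1.
In check: no.
King squares — b1: attacked by Qc2; a2: attacked by Qc2; b2: attacked by Nd1.
Legal moves for Black: none.
Not in check and no legal moves → stalemate.

stalemate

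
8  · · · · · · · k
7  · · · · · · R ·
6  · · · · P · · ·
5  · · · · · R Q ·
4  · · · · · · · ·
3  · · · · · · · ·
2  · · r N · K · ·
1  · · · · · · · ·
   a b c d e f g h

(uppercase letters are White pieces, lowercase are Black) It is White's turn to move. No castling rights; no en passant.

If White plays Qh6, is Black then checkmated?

After Qh6: black king on h8; in check: yes, from the white queen on h6.
King squares — g7: attacked by Qh6; h7: attacked by Qh6; g8: attacked by Rg7.
Black has no legal moves → checkmate.

yes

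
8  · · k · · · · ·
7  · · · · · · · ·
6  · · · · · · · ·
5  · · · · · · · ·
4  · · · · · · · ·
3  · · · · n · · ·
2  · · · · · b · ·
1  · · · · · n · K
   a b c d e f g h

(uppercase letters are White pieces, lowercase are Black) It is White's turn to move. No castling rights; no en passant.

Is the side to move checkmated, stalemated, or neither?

White to move; white king on h1.
In check: no.
King squares — g1: attacked by Bf2; g2: attacked by Ne3; h2: attacked by Nf1.
Legal moves for White: none.
Not in check and no legal moves → stalemate.

stalemate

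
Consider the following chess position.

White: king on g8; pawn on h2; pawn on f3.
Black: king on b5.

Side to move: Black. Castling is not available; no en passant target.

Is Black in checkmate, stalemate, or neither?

Black to move; black king on b5.
In check: no.
Legal moves for Black: Kc6, Kb6, Ka6, Kc5, Ka5, Kc4, Kb4, Ka4.
Black has 8 legal moves and is not in check → neither.

neither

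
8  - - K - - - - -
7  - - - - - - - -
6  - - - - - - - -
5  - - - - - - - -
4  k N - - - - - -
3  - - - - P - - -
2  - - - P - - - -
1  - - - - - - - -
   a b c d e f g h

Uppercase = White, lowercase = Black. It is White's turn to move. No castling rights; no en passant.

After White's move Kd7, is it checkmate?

After Kd7: black king on a4; in check: no.
Black is not in check, so this cannot be checkmate.

no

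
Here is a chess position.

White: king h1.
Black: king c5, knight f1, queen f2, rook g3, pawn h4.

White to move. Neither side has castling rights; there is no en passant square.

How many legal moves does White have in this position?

0

White to move; king on h1.
In check: no.
Legal moves: none.
Count: 0.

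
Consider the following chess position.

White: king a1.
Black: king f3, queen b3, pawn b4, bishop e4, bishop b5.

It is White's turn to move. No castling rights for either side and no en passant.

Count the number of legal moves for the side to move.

White to move; king on a1.
In check: no.
Legal moves: none.
Count: 0.

0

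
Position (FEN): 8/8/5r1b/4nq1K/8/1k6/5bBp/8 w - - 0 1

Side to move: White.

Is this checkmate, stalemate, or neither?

White to move; white king on h5.
In check: yes, from the black queen on f5.
King squares — g4: attacked by Ne5; h4: attacked by Bf2; g5: attacked by Qf5; g6: attacked by Ne5; h6: attacked by Rf6.
Legal moves for White: none.
In check with no legal moves → checkmate.

checkmate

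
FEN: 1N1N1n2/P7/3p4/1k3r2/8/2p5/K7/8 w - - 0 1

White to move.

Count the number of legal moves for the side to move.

White to move; king on a2.
In check: no.
Legal moves: Nf7, Nb7, Ne6, Ndc6, Nd7, Nbc6, Na6, Kb3, Ka3, Kb1, Ka1, a8=Q, a8=R, a8=B, a8=N.
Count: 15.

15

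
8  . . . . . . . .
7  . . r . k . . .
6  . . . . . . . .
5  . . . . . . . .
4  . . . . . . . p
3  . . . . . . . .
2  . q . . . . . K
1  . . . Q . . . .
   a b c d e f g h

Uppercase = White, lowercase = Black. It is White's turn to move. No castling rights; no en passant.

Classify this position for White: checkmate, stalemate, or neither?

neither

White to move; white king on h2.
In check: yes, from the black queen on b2.
King squares — g1: available; h1: available; g2: attacked by Qb2; g3: attacked by Ph4; h3: available.
Legal moves for White: Kh3, Kh1, Kg1, Qe2+, Qd2, Qc2.
White is in check but has 6 legal moves → neither.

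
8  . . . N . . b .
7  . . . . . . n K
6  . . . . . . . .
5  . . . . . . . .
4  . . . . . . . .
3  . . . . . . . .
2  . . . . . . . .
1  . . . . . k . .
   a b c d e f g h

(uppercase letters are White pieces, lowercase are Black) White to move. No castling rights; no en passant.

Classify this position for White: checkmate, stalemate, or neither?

White to move; white king on h7.
In check: yes, from the black bishop on g8.
King squares — g6: available; h6: available; g7: available; g8: available; h8: available.
Legal moves for White: Kh8, Kxg8, Kxg7, Kh6, Kg6.
White is in check but has 5 legal moves → neither.

neither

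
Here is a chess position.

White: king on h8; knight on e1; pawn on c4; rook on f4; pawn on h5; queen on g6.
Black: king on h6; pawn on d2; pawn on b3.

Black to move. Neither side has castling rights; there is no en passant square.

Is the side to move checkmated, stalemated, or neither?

checkmate

Black to move; black king on h6.
In check: yes, from the white queen on g6.
King squares — g5: attacked by Qg6; h5: attacked by Qg6; g6: attacked by Ph5; g7: attacked by Qg6; h7: attacked by Qg6.
Legal moves for Black: none.
In check with no legal moves → checkmate.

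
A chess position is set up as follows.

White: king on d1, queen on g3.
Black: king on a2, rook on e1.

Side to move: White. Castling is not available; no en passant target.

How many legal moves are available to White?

4

White to move; king on d1.
In check: yes, from the black rook on e1.
Legal moves: Kd2, Kc2, Kxe1, Qxe1.
Count: 4.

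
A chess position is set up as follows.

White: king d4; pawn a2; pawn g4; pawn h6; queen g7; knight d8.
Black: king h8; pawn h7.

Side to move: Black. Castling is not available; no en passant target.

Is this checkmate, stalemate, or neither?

Black to move; black king on h8.
In check: yes, from the white queen on g7.
King squares — g7: attacked by Ph6; h7: own pawn; g8: attacked by Qg7.
Legal moves for Black: none.
In check with no legal moves → checkmate.

checkmate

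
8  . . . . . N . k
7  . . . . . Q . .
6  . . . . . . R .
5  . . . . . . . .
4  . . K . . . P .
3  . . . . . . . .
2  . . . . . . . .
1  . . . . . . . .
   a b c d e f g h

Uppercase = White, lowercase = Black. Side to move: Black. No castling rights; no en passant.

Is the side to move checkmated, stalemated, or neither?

stalemate

Black to move; black king on h8.
In check: no.
King squares — g7: attacked by Rg6; h7: attacked by Qf7; g8: attacked by Rg6.
Legal moves for Black: none.
Not in check and no legal moves → stalemate.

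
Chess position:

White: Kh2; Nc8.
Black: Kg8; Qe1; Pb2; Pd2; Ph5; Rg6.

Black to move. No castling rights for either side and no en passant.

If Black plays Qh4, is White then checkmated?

yes

After Qh4: white king on h2; in check: yes, from the black queen on h4.
King squares — g1: attacked by Rg6; h1: attacked by Qh4; g2: attacked by Rg6; g3: attacked by Qh4; h3: attacked by Qh4.
White has no legal moves → checkmate.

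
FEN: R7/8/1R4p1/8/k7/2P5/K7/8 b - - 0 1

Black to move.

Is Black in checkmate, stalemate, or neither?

Black to move; black king on a4.
In check: yes, from the white rook on a8.
King squares — a3: attacked by Ka2; b3: attacked by Ka2; b4: attacked by Pc3; a5: attacked by Ra8; b5: attacked by Rb6.
Legal moves for Black: none.
In check with no legal moves → checkmate.

checkmate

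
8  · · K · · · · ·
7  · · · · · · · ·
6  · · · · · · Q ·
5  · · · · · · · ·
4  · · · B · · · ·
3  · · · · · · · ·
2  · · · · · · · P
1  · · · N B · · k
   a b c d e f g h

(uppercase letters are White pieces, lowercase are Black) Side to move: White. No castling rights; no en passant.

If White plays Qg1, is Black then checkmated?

After Qg1: black king on h1; in check: yes, from the white queen on g1.
King squares — g1: attacked by Bd4; g2: attacked by Qg1; h2: attacked by Qg1.
Black has no legal moves → checkmate.

yes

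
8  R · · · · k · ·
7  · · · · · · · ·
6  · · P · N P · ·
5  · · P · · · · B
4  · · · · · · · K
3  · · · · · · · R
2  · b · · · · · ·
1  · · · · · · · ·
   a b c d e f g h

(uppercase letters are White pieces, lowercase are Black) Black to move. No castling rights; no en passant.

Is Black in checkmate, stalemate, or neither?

checkmate

Black to move; black king on f8.
In check: yes, from the white knight on e6 and the white rook on a8.
King squares — e7: attacked by Pf6; f7: attacked by Bh5; g7: attacked by Ne6; e8: attacked by Bh5; g8: attacked by Ra8.
Legal moves for Black: none.
In check with no legal moves → checkmate.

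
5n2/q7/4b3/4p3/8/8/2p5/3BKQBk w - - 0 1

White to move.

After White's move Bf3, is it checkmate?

yes

After Bf3: black king on h1; in check: yes, from the white bishop on f3.
King squares — g1: attacked by Qf1; g2: attacked by Qf1; h2: attacked by Bg1.
Black has no legal moves → checkmate.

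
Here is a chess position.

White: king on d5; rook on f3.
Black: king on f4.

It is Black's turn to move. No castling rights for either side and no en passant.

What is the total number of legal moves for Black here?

3

Black to move; king on f4.
In check: yes, from the white rook on f3.
Legal moves: Kg5, Kg4, Kxf3.
Count: 3.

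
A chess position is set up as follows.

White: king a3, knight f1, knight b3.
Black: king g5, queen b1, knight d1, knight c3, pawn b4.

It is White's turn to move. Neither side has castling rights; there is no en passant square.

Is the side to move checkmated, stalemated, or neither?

White to move; white king on a3.
In check: yes, from the black pawn on b4.
Legal moves for White: Kxb4.
White is in check but has 1 legal move → neither.

neither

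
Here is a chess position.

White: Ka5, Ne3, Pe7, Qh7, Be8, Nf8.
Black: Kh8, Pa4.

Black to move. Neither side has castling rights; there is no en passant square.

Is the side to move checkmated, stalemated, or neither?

checkmate

Black to move; black king on h8.
In check: yes, from the white queen on h7.
King squares — g7: attacked by Qh7; h7: attacked by Nf8; g8: attacked by Qh7.
Legal moves for Black: none.
In check with no legal moves → checkmate.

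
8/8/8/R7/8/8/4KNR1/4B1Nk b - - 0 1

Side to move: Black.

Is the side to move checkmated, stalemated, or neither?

neither

Black to move; black king on h1.
In check: yes, from the white knight on f2.
King squares — g1: attacked by Rg2; g2: available; h2: attacked by Rg2.
Legal moves for Black: Kxg2.
Black is in check but has 1 legal move → neither.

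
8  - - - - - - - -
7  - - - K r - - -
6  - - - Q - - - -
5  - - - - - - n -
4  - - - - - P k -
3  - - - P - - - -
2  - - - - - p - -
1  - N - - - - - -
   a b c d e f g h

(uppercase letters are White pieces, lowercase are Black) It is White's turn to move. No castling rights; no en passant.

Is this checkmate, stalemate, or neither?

neither

White to move; white king on d7.
In check: yes, from the black rook on e7.
King squares — c6: available; d6: own queen; e6: attacked by Ng5; c7: attacked by Re7; e7: available; c8: available; d8: available; e8: attacked by Re7.
Legal moves for White: Kd8, Kc8, Kxe7, Kc6, Qxe7.
White is in check but has 5 legal moves → neither.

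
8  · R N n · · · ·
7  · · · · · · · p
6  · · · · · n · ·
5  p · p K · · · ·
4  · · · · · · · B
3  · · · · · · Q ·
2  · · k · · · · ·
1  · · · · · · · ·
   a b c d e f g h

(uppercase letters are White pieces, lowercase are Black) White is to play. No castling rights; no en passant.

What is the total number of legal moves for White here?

White to move; king on d5.
In check: yes, from the black knight on f6.
Legal moves: Kd6, Ke5, Kxc5, Kc4, Bxf6.
Count: 5.

5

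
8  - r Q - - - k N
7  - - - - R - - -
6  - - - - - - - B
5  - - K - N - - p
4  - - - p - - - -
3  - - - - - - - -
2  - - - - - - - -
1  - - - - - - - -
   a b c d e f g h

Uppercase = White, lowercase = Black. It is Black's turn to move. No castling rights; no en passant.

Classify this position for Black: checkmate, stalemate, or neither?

Black to move; black king on g8.
In check: yes, from the white queen on c8.
King squares — f7: attacked by Ne5; g7: attacked by Bh6; h7: attacked by Re7; f8: attacked by Bh6; h8: attacked by Qc8.
Legal moves for Black: Rxc8+.
Black is in check but has 1 legal move → neither.

neither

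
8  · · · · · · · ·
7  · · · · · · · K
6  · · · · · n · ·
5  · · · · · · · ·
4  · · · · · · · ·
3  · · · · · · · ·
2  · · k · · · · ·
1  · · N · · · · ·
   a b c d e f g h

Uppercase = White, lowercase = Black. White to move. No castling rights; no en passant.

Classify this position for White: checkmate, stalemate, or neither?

neither

White to move; white king on h7.
In check: yes, from the black knight on f6.
Legal moves for White: Kh8, Kg7, Kh6, Kg6.
White is in check but has 4 legal moves → neither.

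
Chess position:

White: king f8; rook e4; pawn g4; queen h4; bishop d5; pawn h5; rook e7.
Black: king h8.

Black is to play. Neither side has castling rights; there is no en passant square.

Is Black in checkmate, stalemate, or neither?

Black to move; black king on h8.
In check: no.
King squares — g7: attacked by Re7; h7: attacked by Re7; g8: attacked by Bd5.
Legal moves for Black: none.
Not in check and no legal moves → stalemate.

stalemate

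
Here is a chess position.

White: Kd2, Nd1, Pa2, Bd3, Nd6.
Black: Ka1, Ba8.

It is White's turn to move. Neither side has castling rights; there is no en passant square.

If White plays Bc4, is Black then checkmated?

no

After Bc4: black king on a1; in check: no.
Black is not in check, so this cannot be checkmate.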